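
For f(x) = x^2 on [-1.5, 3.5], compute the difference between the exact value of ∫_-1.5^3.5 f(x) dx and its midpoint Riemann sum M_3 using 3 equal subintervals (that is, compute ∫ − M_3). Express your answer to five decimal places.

Exact integral: ∫_-1.5^3.5 f(x) dx ≈ 15.4166667.
M_3 ≈ 14.2592593.
Error ≈ 15.4166667 − 14.2592593 ≈ 1.15741.

1.15741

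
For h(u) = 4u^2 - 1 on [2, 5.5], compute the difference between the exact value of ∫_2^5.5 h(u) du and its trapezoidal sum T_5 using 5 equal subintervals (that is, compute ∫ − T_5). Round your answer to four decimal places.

-1.1433

Exact integral: ∫_2^5.5 h(u) du ≈ 207.666667.
T_5 = 208.81.
Error ≈ 207.666667 − 208.81 ≈ -1.1433.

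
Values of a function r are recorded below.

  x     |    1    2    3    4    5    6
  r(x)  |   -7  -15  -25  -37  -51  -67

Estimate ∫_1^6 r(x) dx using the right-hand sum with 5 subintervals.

Δx = 1.
Sum = 1·[(-15) + (-25) + (-37) + (-51) + (-67)] = -195.

-195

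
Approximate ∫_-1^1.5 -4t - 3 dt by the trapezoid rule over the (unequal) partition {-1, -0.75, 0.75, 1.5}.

Subinterval widths: 0.25, 1.5, 0.75.
f(-1) = 1, f(-0.75) = 0, f(0.75) = -6, f(1.5) = -9.
On each subinterval the trapezoid contributes (Δt_i/2)·[f(t_{i-1}) + f(t_i)].
Sum = -10.

-10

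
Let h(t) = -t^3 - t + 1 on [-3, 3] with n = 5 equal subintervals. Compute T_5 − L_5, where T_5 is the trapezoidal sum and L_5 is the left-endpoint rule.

T_5 = 6.
L_5 = 42.
T_5 − L_5 = -36.

-36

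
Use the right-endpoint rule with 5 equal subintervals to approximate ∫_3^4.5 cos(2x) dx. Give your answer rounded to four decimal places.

Δx = (4.5 − 3)/5 = 0.3.
Right endpoints: 3.3, 3.6, 3.9, 4.2, 4.5.
f(3.3) ≈ 0.9502, f(3.6) ≈ 0.6084, f(3.9) ≈ 0.0540, f(4.2) ≈ -0.5193, f(4.5) ≈ -0.9111.
Sum = Δx · [f(3.3) + f(3.6) + f(3.9) + f(4.2) + f(4.5)].
Sum ≈ 0.0546.

0.0546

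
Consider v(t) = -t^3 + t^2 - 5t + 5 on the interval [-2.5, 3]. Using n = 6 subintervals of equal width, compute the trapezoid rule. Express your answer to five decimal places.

Δt = (3 − (-2.5))/6 = 11/12.
v(-2.5) = 39.375, v(-19/12) = 33511/1728, v(-2/3) = 245/27, v(0.25) = 3.796875, v(7/6) = -229/216, v(25/12) = -17485/1728, v(3) = -28.
T_6 = (Δt/2)·[v(t_0) + 2v(t_1) + ... + 2v(t_{5}) + v(t_6)].
Sum ≈ 24.54152.

24.54152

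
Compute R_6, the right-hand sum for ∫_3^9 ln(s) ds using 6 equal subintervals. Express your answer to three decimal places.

Δs = (9 − 3)/6 = 1.
Right endpoints: 4, 5, 6, 7, 8, 9.
f(4) ≈ 1.386, f(5) ≈ 1.609, f(6) ≈ 1.792, f(7) ≈ 1.946, f(8) ≈ 2.079, f(9) ≈ 2.197.
Sum = Δs · [f(4) + f(5) + f(6) + ...].
Sum ≈ 11.010.

11.010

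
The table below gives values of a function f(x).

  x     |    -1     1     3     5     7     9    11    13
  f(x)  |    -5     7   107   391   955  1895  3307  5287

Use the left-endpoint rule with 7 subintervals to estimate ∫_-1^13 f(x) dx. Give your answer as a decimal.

13314

Δx = 2.
Sum = 2·[(-5) + 7 + 107 + 391 + 955 + 1895 + 3307] = 13314.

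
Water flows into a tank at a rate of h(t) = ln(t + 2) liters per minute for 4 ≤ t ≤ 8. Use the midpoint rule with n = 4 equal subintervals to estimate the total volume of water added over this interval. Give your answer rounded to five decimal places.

Δt = (8 − 4)/4 = 1.
Midpoints: 4.5, 5.5, 6.5, 7.5.
h(4.5) ≈ 1.87180, h(5.5) ≈ 2.01490, h(6.5) ≈ 2.14007, h(7.5) ≈ 2.25129.
Sum = Δt · [h(4.5) + h(5.5) + h(6.5) + h(7.5)].
Sum ≈ 8.27806.

8.27806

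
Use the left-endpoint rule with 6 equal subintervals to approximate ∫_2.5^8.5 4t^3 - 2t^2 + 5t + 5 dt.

3895

Δt = (8.5 − 2.5)/6 = 1.
Left endpoints: 2.5, 3.5, 4.5, 5.5, 6.5, 7.5.
f(2.5) = 67.5, f(3.5) = 169.5, f(4.5) = 351.5, f(5.5) = 637.5, f(6.5) = 1051.5, f(7.5) = 1617.5.
Sum = Δt · [f(2.5) + f(3.5) + f(4.5) + ...].
Sum = 3895.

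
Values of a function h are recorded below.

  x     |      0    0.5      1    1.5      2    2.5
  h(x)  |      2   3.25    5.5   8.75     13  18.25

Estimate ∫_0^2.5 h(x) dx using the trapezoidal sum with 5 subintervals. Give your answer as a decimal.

Δx = 0.5.
T_5 = (0.5/2)·[2 + 2·3.25 + 2·5.5 + 2·8.75 + 2·13 + 18.25] = 20.3125.

20.3125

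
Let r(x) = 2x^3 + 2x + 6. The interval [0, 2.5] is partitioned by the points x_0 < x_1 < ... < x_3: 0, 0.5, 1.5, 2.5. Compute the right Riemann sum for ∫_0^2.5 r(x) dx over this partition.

61.625

Subinterval widths: 0.5, 1, 1.
Right endpoints: 0.5, 1.5, 2.5.
r(0.5) = 7.25, r(1.5) = 15.75, r(2.5) = 42.25.
Sum = Σ Δx_i · r(x_i).
Sum = 61.625.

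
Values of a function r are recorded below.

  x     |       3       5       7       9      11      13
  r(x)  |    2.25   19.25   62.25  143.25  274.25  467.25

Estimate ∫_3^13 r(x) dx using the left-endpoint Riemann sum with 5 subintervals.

Δx = 2.
Sum = 2·[2.25 + 19.25 + 62.25 + 143.25 + 274.25] = 1002.5.

1002.5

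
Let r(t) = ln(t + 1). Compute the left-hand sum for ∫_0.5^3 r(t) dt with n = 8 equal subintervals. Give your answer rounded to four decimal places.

Δt = (3 − 0.5)/8 = 0.3125.
Left endpoints: 0.5, 0.8125, 1.125, 1.4375, 1.75, 2.0625, 2.375, 2.6875.
r(0.5) ≈ 0.4055, r(0.8125) ≈ 0.5947, r(1.125) ≈ 0.7538, r(1.4375) ≈ 0.8910, r(1.75) ≈ 1.0116, r(2.0625) ≈ 1.1192, r(2.375) ≈ 1.2164, r(2.6875) ≈ 1.3049.
Sum = Δt · [r(0.5) + r(0.8125) + r(1.125) + ...].
Sum ≈ 2.2803.

2.2803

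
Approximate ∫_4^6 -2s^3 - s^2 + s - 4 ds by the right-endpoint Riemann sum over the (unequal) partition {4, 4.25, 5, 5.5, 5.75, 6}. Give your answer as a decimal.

Subinterval widths: 0.25, 0.75, 0.5, 0.25, 0.25.
Right endpoints: 4.25, 5, 5.5, 5.75, 6.
f(4.25) = -171.34375, f(5) = -274, f(5.5) = -361.5, f(5.75) = -411.53125, f(6) = -466.
Sum = Σ Δs_i · f(s_i).
Sum = -648.46875.

-648.46875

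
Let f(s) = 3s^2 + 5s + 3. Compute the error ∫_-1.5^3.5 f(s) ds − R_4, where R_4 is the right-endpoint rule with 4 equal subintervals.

Exact integral: ∫_-1.5^3.5 f(s) ds = 86.25.
R_4 = 124.53125.
Error = 86.25 − 124.53125 = -38.28125.

-38.28125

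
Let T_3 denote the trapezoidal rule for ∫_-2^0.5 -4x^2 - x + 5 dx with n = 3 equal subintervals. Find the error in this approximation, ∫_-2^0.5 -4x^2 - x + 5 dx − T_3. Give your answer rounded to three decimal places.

1.157

Exact integral: ∫_-2^0.5 f(x) dx ≈ 3.54167.
T_3 ≈ 2.38426.
Error ≈ 3.54167 − 2.38426 ≈ 1.157.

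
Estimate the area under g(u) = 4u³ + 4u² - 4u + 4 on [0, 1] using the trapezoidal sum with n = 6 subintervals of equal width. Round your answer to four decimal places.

Δu = (1 − 0)/6 = 1/6.
g(0) = 4, g(1/6) = 187/54, g(1/3) = 88/27, g(0.5) = 3.5, g(2/3) = 116/27, g(5/6) = 311/54, g(1) = 8.
T_6 = (Δu/2)·[g(u_0) + 2g(u_1) + ... + 2g(u_{5}) + g(u_6)].
Sum ≈ 4.3796.

4.3796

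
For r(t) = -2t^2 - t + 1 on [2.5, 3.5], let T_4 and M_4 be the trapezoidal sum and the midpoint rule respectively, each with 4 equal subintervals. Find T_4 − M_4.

-0.03125

T_4 = -20.1875.
M_4 = -20.15625.
T_4 − M_4 = -0.03125.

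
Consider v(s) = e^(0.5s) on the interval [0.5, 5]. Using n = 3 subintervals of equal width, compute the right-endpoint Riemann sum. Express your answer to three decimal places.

Δs = (5 − 0.5)/3 = 1.5.
Right endpoints: 2, 3.5, 5.
v(2) ≈ 2.718, v(3.5) ≈ 5.755, v(5) ≈ 12.182.
Sum = Δs · [v(2) + v(3.5) + v(5)].
Sum ≈ 30.983.

30.983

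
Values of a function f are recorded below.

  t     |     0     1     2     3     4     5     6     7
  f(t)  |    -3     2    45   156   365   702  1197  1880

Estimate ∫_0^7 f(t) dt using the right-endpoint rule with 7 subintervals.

Δt = 1.
Sum = 1·[2 + 45 + 156 + 365 + 702 + 1197 + 1880] = 4347.

4347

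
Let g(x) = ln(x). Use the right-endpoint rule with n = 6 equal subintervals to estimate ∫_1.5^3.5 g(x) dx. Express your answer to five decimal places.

Δx = (3.5 − 1.5)/6 = 1/3.
Right endpoints: 11/6, 13/6, 2.5, 17/6, 19/6, 3.5.
g(11/6) ≈ 0.60614, g(13/6) ≈ 0.77319, g(2.5) ≈ 0.91629, g(17/6) ≈ 1.04145, g(19/6) ≈ 1.15268, g(3.5) ≈ 1.25276.
Sum = Δx · [g(11/6) + g(13/6) + g(2.5) + ...].
Sum ≈ 1.91417.

1.91417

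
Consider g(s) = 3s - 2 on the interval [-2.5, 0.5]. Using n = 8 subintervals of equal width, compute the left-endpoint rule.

Δs = (0.5 − (-2.5))/8 = 0.375.
Left endpoints: -2.5, -2.125, -1.75, -1.375, -1, -0.625, -0.25, 0.125.
g(-2.5) = -9.5, g(-2.125) = -8.375, g(-1.75) = -7.25, g(-1.375) = -6.125, g(-1) = -5, g(-0.625) = -3.875, g(-0.25) = -2.75, g(0.125) = -1.625.
Sum = Δs · [g(-2.5) + g(-2.125) + g(-1.75) + ...].
Sum = -16.6875.

-16.6875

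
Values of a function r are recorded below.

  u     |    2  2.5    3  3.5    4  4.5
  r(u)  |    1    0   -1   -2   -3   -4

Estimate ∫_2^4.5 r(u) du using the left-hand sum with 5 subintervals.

-2.5

Δu = 0.5.
Sum = 0.5·[1 + 0 + (-1) + (-2) + (-3)] = -2.5.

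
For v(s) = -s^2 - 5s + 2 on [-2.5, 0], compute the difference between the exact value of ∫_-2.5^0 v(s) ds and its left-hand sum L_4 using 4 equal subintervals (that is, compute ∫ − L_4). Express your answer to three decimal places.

-1.790

Exact integral: ∫_-2.5^0 v(s) ds ≈ 15.41667.
L_4 = 17.20703125.
Error ≈ 15.41667 − 17.20703125 ≈ -1.790.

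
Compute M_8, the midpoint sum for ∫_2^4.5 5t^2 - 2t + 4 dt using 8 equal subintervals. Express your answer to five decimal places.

Δt = (4.5 − 2)/8 = 0.3125.
Midpoints: 2.15625, 2.46875, 2.78125, 3.09375, 3.40625, 3.71875, 4.03125, 4.34375.
f(2.15625) = 23485/1024, f(2.46875) = 30245/1024, f(2.78125) = 38005/1024, f(3.09375) = 46765/1024, f(3.40625) = 56525/1024, f(3.71875) = 67285/1024, f(4.03125) = 79045/1024, f(4.34375) = 91805/1024.
Sum = Δt · [f(2.15625) + f(2.46875) + f(2.78125) + ...].
Sum ≈ 132.18994.

132.18994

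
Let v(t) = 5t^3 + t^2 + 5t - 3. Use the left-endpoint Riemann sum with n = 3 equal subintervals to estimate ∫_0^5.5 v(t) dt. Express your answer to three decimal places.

Δt = (5.5 − 0)/3 = 11/6.
Left endpoints: 0, 11/6, 11/3.
v(0) = -3, v(11/6) = 8713/216, v(11/3) = 7432/27.
Sum = Δt · [v(0) + v(11/6) + v(11/3)].
Sum ≈ 573.095.

573.095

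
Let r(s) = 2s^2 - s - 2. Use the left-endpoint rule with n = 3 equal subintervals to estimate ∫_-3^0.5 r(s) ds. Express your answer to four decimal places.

Δs = (0.5 − (-3))/3 = 7/6.
Left endpoints: -3, -11/6, -2/3.
r(-3) = 19, r(-11/6) = 59/9, r(-2/3) = -4/9.
Sum = Δs · [r(-3) + r(-11/6) + r(-2/3)].
Sum ≈ 29.2963.

29.2963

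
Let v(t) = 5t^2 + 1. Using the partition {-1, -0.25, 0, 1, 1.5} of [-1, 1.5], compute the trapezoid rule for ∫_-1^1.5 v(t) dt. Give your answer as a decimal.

Subinterval widths: 0.75, 0.25, 1, 0.5.
v(-1) = 6, v(-0.25) = 1.3125, v(0) = 1, v(1) = 6, v(1.5) = 12.25.
On each subinterval the trapezoid contributes (Δt_i/2)·[v(t_{i-1}) + v(t_i)].
Sum = 11.09375.

11.09375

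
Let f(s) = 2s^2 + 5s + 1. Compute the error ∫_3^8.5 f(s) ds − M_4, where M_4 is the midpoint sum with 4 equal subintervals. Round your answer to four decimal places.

Exact integral: ∫_3^8.5 f(s) ds ≈ 555.041667.
M_4 = 553.30859375.
Error ≈ 555.041667 − 553.30859375 ≈ 1.7331.

1.7331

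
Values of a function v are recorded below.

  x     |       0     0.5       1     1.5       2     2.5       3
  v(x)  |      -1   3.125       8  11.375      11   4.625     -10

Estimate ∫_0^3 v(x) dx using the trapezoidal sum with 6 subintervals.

16.3125

Δx = 0.5.
T_6 = (0.5/2)·[(-1) + 2·3.125 + 2·8 + 2·11.375 + 2·11 + 2·4.625 + (-10)] = 16.3125.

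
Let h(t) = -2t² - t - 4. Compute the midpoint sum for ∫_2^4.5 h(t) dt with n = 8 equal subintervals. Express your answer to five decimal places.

-73.50098

Δt = (4.5 − 2)/8 = 0.3125.
Midpoints: 2.15625, 2.46875, 2.78125, 3.09375, 3.40625, 3.71875, 4.03125, 4.34375.
h(2.15625) = -7913/512, h(2.46875) = -9553/512, h(2.78125) = -11393/512, h(3.09375) = -13433/512, h(3.40625) = -15673/512, h(3.71875) = -18113/512, h(4.03125) = -20753/512, h(4.34375) = -23593/512.
Sum = Δt · [h(2.15625) + h(2.46875) + h(2.78125) + ...].
Sum ≈ -73.50098.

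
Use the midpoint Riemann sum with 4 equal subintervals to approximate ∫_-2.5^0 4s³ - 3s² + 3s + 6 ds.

-47.59765625

Δs = (0 − (-2.5))/4 = 0.625.
Midpoints: -2.1875, -1.5625, -0.9375, -0.3125.
f(-2.1875) = -58151/1024, f(-1.5625) = -21781/1024, f(-0.9375) = -2811/1024, f(-0.3125) = 4759/1024.
Sum = Δs · [f(-2.1875) + f(-1.5625) + f(-0.9375) + f(-0.3125)].
Sum = -47.59765625.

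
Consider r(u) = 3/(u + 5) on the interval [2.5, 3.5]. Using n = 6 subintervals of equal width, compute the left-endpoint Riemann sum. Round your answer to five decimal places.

0.37944

Δu = (3.5 − 2.5)/6 = 1/6.
Left endpoints: 2.5, 8/3, 17/6, 3, 19/6, 10/3.
r(2.5) = 0.4, r(8/3) = 9/23, r(17/6) = 18/47, r(3) = 0.375, r(19/6) = 18/49, r(10/3) = 0.36.
Sum = Δu · [r(2.5) + r(8/3) + r(17/6) + ...].
Sum ≈ 0.37944.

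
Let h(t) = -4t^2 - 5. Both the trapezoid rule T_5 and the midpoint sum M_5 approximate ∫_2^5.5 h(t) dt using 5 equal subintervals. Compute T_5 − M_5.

-1.715

T_5 = -229.81.
M_5 = -228.095.
T_5 − M_5 = -1.715.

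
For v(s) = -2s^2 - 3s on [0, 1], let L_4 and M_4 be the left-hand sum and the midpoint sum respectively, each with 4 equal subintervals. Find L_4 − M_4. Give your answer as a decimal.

L_4 = -1.5625.
M_4 = -2.15625.
L_4 − M_4 = 0.59375.

0.59375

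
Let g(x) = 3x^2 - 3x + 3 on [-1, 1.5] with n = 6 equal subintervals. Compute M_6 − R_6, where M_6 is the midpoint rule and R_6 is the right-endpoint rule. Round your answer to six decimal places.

0.455729

M_6 ≈ 9.89149306.
R_6 ≈ 9.43576389.
M_6 − R_6 ≈ 0.455729.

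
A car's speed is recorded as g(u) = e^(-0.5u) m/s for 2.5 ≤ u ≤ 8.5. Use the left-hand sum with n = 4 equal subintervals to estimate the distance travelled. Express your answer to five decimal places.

0.77395

Δu = (8.5 − 2.5)/4 = 1.5.
Left endpoints: 2.5, 4, 5.5, 7.
g(2.5) ≈ 0.28650, g(4) ≈ 0.13534, g(5.5) ≈ 0.06393, g(7) ≈ 0.03020.
Sum = Δu · [g(2.5) + g(4) + g(5.5) + g(7)].
Sum ≈ 0.77395.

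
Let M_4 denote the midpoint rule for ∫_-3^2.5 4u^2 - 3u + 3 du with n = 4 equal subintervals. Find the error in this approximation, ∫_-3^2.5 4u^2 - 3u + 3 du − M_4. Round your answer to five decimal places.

3.46615

Exact integral: ∫_-3^2.5 f(u) du ≈ 77.4583333.
M_4 = 73.9921875.
Error ≈ 77.4583333 − 73.9921875 ≈ 3.46615.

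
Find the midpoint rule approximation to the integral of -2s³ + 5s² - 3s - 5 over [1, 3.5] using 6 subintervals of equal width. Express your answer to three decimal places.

Δs = (3.5 − 1)/6 = 5/12.
Midpoints: 29/24, 1.625, 49/24, 59/24, 2.875, 79/24.
f(29/24) = -33545/6912, f(1.625) = -5.25390625, f(49/24) = -50485/6912, f(59/24) = -82055/6912, f(2.875) = -19.82421875, f(79/24) = -221395/6912.
Sum = Δs · [f(29/24) + f(1.625) + f(49/24) + ...].
Sum ≈ -33.807.

-33.807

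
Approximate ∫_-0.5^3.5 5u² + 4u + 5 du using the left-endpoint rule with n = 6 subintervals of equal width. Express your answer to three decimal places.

91.815

Δu = (3.5 − (-0.5))/6 = 2/3.
Left endpoints: -0.5, 1/6, 5/6, 1.5, 13/6, 17/6.
f(-0.5) = 4.25, f(1/6) = 209/36, f(5/6) = 425/36, f(1.5) = 22.25, f(13/6) = 1337/36, f(17/6) = 2033/36.
Sum = Δu · [f(-0.5) + f(1/6) + f(5/6) + ...].
Sum ≈ 91.815.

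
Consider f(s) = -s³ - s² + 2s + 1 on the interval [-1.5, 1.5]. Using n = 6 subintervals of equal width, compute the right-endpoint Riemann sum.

0.4375

Δs = (1.5 − (-1.5))/6 = 0.5.
Right endpoints: -1, -0.5, 0, 0.5, 1, 1.5.
f(-1) = -1, f(-0.5) = -0.125, f(0) = 1, f(0.5) = 1.625, f(1) = 1, f(1.5) = -1.625.
Sum = Δs · [f(-1) + f(-0.5) + f(0) + ...].
Sum = 0.4375.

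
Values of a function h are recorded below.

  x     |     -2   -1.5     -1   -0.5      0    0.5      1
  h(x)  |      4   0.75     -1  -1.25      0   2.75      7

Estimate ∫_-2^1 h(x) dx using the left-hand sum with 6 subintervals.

Δx = 0.5.
Sum = 0.5·[4 + 0.75 + (-1) + (-1.25) + 0 + 2.75] = 2.625.

2.625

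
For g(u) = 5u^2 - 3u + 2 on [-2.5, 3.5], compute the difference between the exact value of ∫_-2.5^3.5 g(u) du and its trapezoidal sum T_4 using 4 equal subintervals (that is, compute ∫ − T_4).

-11.25

Exact integral: ∫_-2.5^3.5 g(u) du = 100.5.
T_4 = 111.75.
Error = 100.5 − 111.75 = -11.25.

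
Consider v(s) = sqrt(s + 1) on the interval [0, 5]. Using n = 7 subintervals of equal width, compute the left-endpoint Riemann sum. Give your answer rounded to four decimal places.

Δs = (5 − 0)/7 = 5/7.
Left endpoints: 0, 5/7, 10/7, 15/7, 20/7, 25/7, 30/7.
v(0) ≈ 1.0000, v(5/7) ≈ 1.3093, v(10/7) ≈ 1.5584, v(15/7) ≈ 1.7728, v(20/7) ≈ 1.9640, v(25/7) ≈ 2.1381, v(30/7) ≈ 2.2991.
Sum = Δs · [v(0) + v(5/7) + v(10/7) + ...].
Sum ≈ 8.6012.

8.6012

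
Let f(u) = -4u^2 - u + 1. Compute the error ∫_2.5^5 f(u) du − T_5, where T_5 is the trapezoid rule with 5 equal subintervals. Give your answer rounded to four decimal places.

Exact integral: ∫_2.5^5 f(u) du ≈ -152.708333.
T_5 = -153.125.
Error ≈ -152.708333 − (-153.125) ≈ 0.4167.

0.4167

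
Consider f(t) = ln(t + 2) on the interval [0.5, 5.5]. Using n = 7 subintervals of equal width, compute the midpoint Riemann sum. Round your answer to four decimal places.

Δt = (5.5 − 0.5)/7 = 5/7.
Midpoints: 6/7, 11/7, 16/7, 3, 26/7, 31/7, 36/7.
f(6/7) ≈ 1.0498, f(11/7) ≈ 1.2730, f(16/7) ≈ 1.4553, f(3) ≈ 1.6094, f(26/7) ≈ 1.7430, f(31/7) ≈ 1.8608, f(36/7) ≈ 1.9661.
Sum = Δt · [f(6/7) + f(11/7) + f(16/7) + ...].
Sum ≈ 7.8267.

7.8267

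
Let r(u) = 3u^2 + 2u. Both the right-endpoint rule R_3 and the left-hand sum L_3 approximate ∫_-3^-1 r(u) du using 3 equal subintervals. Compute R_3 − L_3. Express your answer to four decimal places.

R_3 ≈ 11.777778.
L_3 ≈ 25.111111.
R_3 − L_3 ≈ -13.3333.

-13.3333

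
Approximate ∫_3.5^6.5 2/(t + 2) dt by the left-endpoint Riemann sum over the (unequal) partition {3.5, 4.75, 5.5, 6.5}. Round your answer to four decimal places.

Subinterval widths: 1.25, 0.75, 1.
Left endpoints: 3.5, 4.75, 5.5.
f(3.5) = 4/11, f(4.75) = 8/27, f(5.5) = 4/15.
Sum = Σ Δt_i · f(t_i).
Sum ≈ 0.9434.

0.9434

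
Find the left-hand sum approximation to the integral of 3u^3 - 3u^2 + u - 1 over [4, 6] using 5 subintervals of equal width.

558.64

Δu = (6 − 4)/5 = 0.4.
Left endpoints: 4, 4.4, 4.8, 5.2, 5.6.
f(4) = 147, f(4.4) = 200.872, f(4.8) = 266.456, f(5.2) = 344.904, f(5.6) = 437.368.
Sum = Δu · [f(4) + f(4.4) + f(4.8) + f(5.2) + f(5.6)].
Sum = 558.64.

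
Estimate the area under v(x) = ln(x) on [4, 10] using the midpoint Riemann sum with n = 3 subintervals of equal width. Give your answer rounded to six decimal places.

11.505145

Δx = (10 − 4)/3 = 2.
Midpoints: 5, 7, 9.
v(5) ≈ 1.609438, v(7) ≈ 1.945910, v(9) ≈ 2.197225.
Sum = Δx · [v(5) + v(7) + v(9)].
Sum ≈ 11.505145.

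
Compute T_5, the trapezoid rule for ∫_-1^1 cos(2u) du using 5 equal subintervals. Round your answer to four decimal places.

Δu = (1 − (-1))/5 = 0.4.
f(-1) ≈ -0.4161, f(-0.6) ≈ 0.3624, f(-0.2) ≈ 0.9211, f(0.2) ≈ 0.9211, f(0.6) ≈ 0.3624, f(1) ≈ -0.4161.
T_5 = (Δu/2)·[f(u_0) + 2f(u_1) + ... + 2f(u_{4}) + f(u_5)].
Sum ≈ 0.8603.

0.8603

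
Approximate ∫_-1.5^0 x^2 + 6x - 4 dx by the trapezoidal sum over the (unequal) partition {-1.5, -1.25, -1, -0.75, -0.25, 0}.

-11.59375

Subinterval widths: 0.25, 0.25, 0.25, 0.5, 0.25.
f(-1.5) = -10.75, f(-1.25) = -9.9375, f(-1) = -9, f(-0.75) = -7.9375, f(-0.25) = -5.4375, f(0) = -4.
On each subinterval the trapezoid contributes (Δx_i/2)·[f(x_{i-1}) + f(x_i)].
Sum = -11.59375.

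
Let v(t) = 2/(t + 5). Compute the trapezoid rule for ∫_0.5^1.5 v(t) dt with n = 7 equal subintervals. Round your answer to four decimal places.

0.3341

Δt = (1.5 − 0.5)/7 = 1/7.
v(0.5) = 4/11, v(9/14) = 28/79, v(11/14) = 28/81, v(13/14) = 28/83, v(15/14) = 28/85, v(17/14) = 28/87, v(19/14) = 28/89, v(1.5) = 4/13.
T_7 = (Δt/2)·[v(t_0) + 2v(t_1) + ... + 2v(t_{6}) + v(t_7)].
Sum ≈ 0.3341.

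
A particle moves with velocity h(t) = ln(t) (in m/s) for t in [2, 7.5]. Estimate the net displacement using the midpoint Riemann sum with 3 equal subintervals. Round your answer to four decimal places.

Δt = (7.5 − 2)/3 = 11/6.
Midpoints: 35/12, 4.75, 79/12.
h(35/12) ≈ 1.0704, h(4.75) ≈ 1.5581, h(79/12) ≈ 1.8845.
Sum = Δt · [h(35/12) + h(4.75) + h(79/12)].
Sum ≈ 8.2741.

8.2741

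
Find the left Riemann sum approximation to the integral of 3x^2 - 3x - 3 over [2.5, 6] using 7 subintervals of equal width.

126

Δx = (6 − 2.5)/7 = 0.5.
Left endpoints: 2.5, 3, 3.5, 4, 4.5, 5, 5.5.
f(2.5) = 8.25, f(3) = 15, f(3.5) = 23.25, f(4) = 33, f(4.5) = 44.25, f(5) = 57, f(5.5) = 71.25.
Sum = Δx · [f(2.5) + f(3) + f(3.5) + ...].
Sum = 126.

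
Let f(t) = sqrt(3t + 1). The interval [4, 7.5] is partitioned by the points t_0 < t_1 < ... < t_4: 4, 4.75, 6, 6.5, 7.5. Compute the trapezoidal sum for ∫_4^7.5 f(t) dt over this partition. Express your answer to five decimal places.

Subinterval widths: 0.75, 1.25, 0.5, 1.
f(4) ≈ 3.60555, f(4.75) ≈ 3.90512, f(6) ≈ 4.35890, f(6.5) ≈ 4.52769, f(7.5) ≈ 4.84768.
On each subinterval the trapezoid contributes (Δt_i/2)·[f(t_{i-1}) + f(t_i)].
Sum ≈ 14.89085.

14.89085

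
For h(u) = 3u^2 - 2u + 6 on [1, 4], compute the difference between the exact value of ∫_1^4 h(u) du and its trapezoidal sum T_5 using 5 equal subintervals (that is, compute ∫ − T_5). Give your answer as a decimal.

Exact integral: ∫_1^4 h(u) du = 66.
T_5 = 66.54.
Error = 66 − 66.54 = -0.54.

-0.54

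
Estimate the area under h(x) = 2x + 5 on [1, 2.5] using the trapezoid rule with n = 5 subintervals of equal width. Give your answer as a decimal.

12.75

Δx = (2.5 − 1)/5 = 0.3.
h(1) = 7, h(1.3) = 7.6, h(1.6) = 8.2, h(1.9) = 8.8, h(2.2) = 9.4, h(2.5) = 10.
T_5 = (Δx/2)·[h(x_0) + 2h(x_1) + ... + 2h(x_{4}) + h(x_5)].
Sum = 12.75.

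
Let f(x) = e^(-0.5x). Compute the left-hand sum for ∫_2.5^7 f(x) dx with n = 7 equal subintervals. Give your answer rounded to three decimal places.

0.599

Δx = (7 − 2.5)/7 = 9/14.
Left endpoints: 2.5, 22/7, 53/14, 31/7, 71/14, 40/7, 89/14.
f(2.5) ≈ 0.287, f(22/7) ≈ 0.208, f(53/14) ≈ 0.151, f(31/7) ≈ 0.109, f(71/14) ≈ 0.079, f(40/7) ≈ 0.057, f(89/14) ≈ 0.042.
Sum = Δx · [f(2.5) + f(22/7) + f(53/14) + ...].
Sum ≈ 0.599.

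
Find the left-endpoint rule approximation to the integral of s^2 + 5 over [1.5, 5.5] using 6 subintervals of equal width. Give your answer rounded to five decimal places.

Δs = (5.5 − 1.5)/6 = 2/3.
Left endpoints: 1.5, 13/6, 17/6, 3.5, 25/6, 29/6.
f(1.5) = 7.25, f(13/6) = 349/36, f(17/6) = 469/36, f(3.5) = 17.25, f(25/6) = 805/36, f(29/6) = 1021/36.
Sum = Δs · [f(1.5) + f(13/6) + f(17/6) + ...].
Sum ≈ 65.29630.

65.29630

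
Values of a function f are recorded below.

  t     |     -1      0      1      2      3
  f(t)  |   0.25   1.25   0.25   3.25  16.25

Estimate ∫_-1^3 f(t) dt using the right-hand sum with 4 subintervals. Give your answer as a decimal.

21

Δt = 1.
Sum = 1·[1.25 + 0.25 + 3.25 + 16.25] = 21.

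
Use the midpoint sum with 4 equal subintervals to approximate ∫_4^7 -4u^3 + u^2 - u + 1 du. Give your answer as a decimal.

-2056.359375

Δu = (7 − 4)/4 = 0.75.
Midpoints: 4.375, 5.125, 5.875, 6.625.
f(4.375) = -319.1953125, f(5.125) = -516.3046875, f(5.875) = -781.4765625, f(6.625) = -1124.8359375.
Sum = Δu · [f(4.375) + f(5.125) + f(5.875) + f(6.625)].
Sum = -2056.359375.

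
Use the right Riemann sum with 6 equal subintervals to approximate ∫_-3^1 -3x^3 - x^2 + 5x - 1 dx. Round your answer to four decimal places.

10.3704

Δx = (1 − (-3))/6 = 2/3.
Right endpoints: -7/3, -5/3, -1, -1/3, 1/3, 1.
f(-7/3) = 20, f(-5/3) = 16/9, f(-1) = -4, f(-1/3) = -8/3, f(1/3) = 4/9, f(1) = 0.
Sum = Δx · [f(-7/3) + f(-5/3) + f(-1) + ...].
Sum ≈ 10.3704.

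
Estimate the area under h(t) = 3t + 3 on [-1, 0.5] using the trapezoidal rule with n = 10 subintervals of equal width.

3.375

Δt = (0.5 − (-1))/10 = 0.15.
h(-1) = 0, h(-0.85) = 0.45, h(-0.7) = 0.9, h(-0.55) = 1.35, h(-0.4) = 1.8, h(-0.25) = 2.25, h(-0.1) = 2.7, h(0.05) = 3.15, h(0.2) = 3.6, h(0.35) = 4.05, h(0.5) = 4.5.
T_10 = (Δt/2)·[h(t_0) + 2h(t_1) + ... + 2h(t_{9}) + h(t_10)].
Sum = 3.375.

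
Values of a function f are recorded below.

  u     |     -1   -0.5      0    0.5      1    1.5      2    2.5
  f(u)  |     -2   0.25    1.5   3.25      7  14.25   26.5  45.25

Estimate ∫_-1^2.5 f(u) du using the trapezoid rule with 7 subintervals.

37.1875

Δu = 0.5.
T_7 = (0.5/2)·[(-2) + 2·0.25 + 2·1.5 + 2·3.25 + 2·7 + 2·14.25 + 2·26.5 + 45.25] = 37.1875.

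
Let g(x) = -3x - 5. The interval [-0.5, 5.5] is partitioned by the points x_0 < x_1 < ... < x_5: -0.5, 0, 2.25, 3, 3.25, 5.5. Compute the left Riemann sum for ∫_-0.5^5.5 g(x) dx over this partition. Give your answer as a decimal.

Subinterval widths: 0.5, 2.25, 0.75, 0.25, 2.25.
Left endpoints: -0.5, 0, 2.25, 3, 3.25.
g(-0.5) = -3.5, g(0) = -5, g(2.25) = -11.75, g(3) = -14, g(3.25) = -14.75.
Sum = Σ Δx_i · g(x_i).
Sum = -58.5.

-58.5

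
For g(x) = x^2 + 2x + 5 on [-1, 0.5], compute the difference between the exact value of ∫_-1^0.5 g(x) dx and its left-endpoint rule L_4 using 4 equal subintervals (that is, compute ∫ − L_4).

0.38671875

Exact integral: ∫_-1^0.5 g(x) dx = 7.125.
L_4 = 6.73828125.
Error = 7.125 − 6.73828125 = 0.38671875.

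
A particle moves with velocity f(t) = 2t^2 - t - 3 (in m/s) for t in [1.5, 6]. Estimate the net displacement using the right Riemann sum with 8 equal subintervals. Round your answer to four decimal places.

Δt = (6 − 1.5)/8 = 0.5625.
Right endpoints: 2.0625, 2.625, 3.1875, 3.75, 4.3125, 4.875, 5.4375, 6.
f(2.0625) = 3.4453125, f(2.625) = 8.15625, f(3.1875) = 14.1328125, f(3.75) = 21.375, f(4.3125) = 29.8828125, f(4.875) = 39.65625, f(5.4375) = 50.6953125, f(6) = 63.
Sum = Δt · [f(2.0625) + f(2.625) + f(3.1875) + ...].
Sum ≈ 129.5684.

129.5684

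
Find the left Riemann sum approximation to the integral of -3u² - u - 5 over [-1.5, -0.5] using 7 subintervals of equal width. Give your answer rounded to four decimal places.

-7.6173

Δu = (-0.5 − (-1.5))/7 = 1/7.
Left endpoints: -1.5, -19/14, -17/14, -15/14, -13/14, -11/14, -9/14.
f(-1.5) = -10.25, f(-19/14) = -1797/196, f(-17/14) = -1609/196, f(-15/14) = -1445/196, f(-13/14) = -1305/196, f(-11/14) = -1189/196, f(-9/14) = -1097/196.
Sum = Δu · [f(-1.5) + f(-19/14) + f(-17/14) + ...].
Sum ≈ -7.6173.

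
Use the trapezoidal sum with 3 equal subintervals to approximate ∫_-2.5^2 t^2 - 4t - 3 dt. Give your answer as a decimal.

0.5625

Δt = (2 − (-2.5))/3 = 1.5.
f(-2.5) = 13.25, f(-1) = 2, f(0.5) = -4.75, f(2) = -7.
T_3 = (Δt/2)·[f(t_0) + 2f(t_1) + 2f(t_2) + f(t_3)].
Sum = 0.5625.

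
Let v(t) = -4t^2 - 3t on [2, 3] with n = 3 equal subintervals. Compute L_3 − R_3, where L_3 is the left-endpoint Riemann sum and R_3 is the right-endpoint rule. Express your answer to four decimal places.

L_3 ≈ -29.074074.
R_3 ≈ -36.740741.
L_3 − R_3 ≈ 7.6667.

7.6667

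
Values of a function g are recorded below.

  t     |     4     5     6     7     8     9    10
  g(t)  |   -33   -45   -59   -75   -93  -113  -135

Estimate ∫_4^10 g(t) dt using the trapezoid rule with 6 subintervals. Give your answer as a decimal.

Δt = 1.
T_6 = (1/2)·[(-33) + 2·(-45) + 2·(-59) + 2·(-75) + 2·(-93) + 2·(-113) + (-135)] = -469.

-469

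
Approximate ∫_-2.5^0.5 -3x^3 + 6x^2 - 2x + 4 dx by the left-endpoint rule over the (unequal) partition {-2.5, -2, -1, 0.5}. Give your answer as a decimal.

Subinterval widths: 0.5, 1, 1.5.
Left endpoints: -2.5, -2, -1.
f(-2.5) = 93.375, f(-2) = 56, f(-1) = 15.
Sum = Σ Δx_i · f(x_i).
Sum = 125.1875.

125.1875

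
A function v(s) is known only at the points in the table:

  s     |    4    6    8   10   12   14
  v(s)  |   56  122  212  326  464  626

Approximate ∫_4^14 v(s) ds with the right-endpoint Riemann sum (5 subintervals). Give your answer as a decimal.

3500

Δs = 2.
Sum = 2·[122 + 212 + 326 + 464 + 626] = 3500.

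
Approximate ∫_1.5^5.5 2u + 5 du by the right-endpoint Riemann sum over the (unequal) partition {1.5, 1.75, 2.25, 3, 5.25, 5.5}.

Subinterval widths: 0.25, 0.5, 0.75, 2.25, 0.25.
Right endpoints: 1.75, 2.25, 3, 5.25, 5.5.
f(1.75) = 8.5, f(2.25) = 9.5, f(3) = 11, f(5.25) = 15.5, f(5.5) = 16.
Sum = Σ Δu_i · f(u_i).
Sum = 54.

54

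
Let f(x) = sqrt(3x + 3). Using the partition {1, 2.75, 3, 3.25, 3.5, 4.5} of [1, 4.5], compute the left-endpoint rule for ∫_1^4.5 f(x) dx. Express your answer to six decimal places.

Subinterval widths: 1.75, 0.25, 0.25, 0.25, 1.
Left endpoints: 1, 2.75, 3, 3.25, 3.5.
f(1) ≈ 2.449490, f(2.75) ≈ 3.354102, f(3) ≈ 3.464102, f(3.25) ≈ 3.570714, f(3.5) ≈ 3.674235.
Sum = Σ Δx_i · f(x_i).
Sum ≈ 10.558071.

10.558071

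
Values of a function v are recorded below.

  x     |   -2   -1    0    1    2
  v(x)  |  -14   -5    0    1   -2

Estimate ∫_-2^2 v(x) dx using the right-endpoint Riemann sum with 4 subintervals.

-6

Δx = 1.
Sum = 1·[(-5) + 0 + 1 + (-2)] = -6.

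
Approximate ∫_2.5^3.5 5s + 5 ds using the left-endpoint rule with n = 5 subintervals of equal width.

19.5

Δs = (3.5 − 2.5)/5 = 0.2.
Left endpoints: 2.5, 2.7, 2.9, 3.1, 3.3.
f(2.5) = 17.5, f(2.7) = 18.5, f(2.9) = 19.5, f(3.1) = 20.5, f(3.3) = 21.5.
Sum = Δs · [f(2.5) + f(2.7) + f(2.9) + f(3.1) + f(3.3)].
Sum = 19.5.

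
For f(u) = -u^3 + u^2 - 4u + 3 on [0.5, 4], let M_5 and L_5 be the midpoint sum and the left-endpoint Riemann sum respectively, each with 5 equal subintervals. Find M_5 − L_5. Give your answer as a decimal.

M_5 = -62.8709375.
L_5 = -43.5925.
M_5 − L_5 = -19.2784375.

-19.2784375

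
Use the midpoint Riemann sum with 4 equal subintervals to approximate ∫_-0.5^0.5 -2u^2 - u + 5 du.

4.84375

Δu = (0.5 − (-0.5))/4 = 0.25.
Midpoints: -0.375, -0.125, 0.125, 0.375.
f(-0.375) = 5.09375, f(-0.125) = 5.09375, f(0.125) = 4.84375, f(0.375) = 4.34375.
Sum = Δu · [f(-0.375) + f(-0.125) + f(0.125) + f(0.375)].
Sum = 4.84375.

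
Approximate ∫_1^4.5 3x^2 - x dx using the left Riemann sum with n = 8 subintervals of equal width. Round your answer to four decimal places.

Δx = (4.5 − 1)/8 = 0.4375.
Left endpoints: 1, 1.4375, 1.875, 2.3125, 2.75, 3.1875, 3.625, 4.0625.
f(1) = 2, f(1.4375) = 4.76171875, f(1.875) = 8.671875, f(2.3125) = 13.73046875, f(2.75) = 19.9375, f(3.1875) = 27.29296875, f(3.625) = 35.796875, f(4.0625) = 45.44921875.
Sum = Δx · [f(1) + f(1.4375) + f(1.875) + ...].
Sum ≈ 68.9678.

68.9678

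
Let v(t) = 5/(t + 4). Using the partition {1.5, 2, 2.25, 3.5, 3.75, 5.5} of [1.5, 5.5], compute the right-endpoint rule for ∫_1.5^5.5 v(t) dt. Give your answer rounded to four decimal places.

Subinterval widths: 0.5, 0.25, 1.25, 0.25, 1.75.
Right endpoints: 2, 2.25, 3.5, 3.75, 5.5.
v(2) = 5/6, v(2.25) = 0.8, v(3.5) = 2/3, v(3.75) = 20/31, v(5.5) = 10/19.
Sum = Σ Δt_i · v(t_i).
Sum ≈ 2.5323.

2.5323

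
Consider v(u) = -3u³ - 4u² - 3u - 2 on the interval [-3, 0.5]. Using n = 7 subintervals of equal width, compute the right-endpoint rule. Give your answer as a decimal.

17.5

Δu = (0.5 − (-3))/7 = 0.5.
Right endpoints: -2.5, -2, -1.5, -1, -0.5, 0, 0.5.
v(-2.5) = 27.375, v(-2) = 12, v(-1.5) = 3.625, v(-1) = 0, v(-0.5) = -1.125, v(0) = -2, v(0.5) = -4.875.
Sum = Δu · [v(-2.5) + v(-2) + v(-1.5) + ...].
Sum = 17.5.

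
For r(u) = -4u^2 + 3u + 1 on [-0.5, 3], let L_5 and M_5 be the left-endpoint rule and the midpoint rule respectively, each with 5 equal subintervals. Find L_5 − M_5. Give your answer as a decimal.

L_5 = -12.11.
M_5 = -18.97.
L_5 − M_5 = 6.86.

6.86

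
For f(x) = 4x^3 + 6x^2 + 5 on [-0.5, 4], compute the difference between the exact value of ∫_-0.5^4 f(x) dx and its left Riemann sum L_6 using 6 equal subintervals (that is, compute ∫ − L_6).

120.234375

Exact integral: ∫_-0.5^4 f(x) dx = 406.6875.
L_6 = 286.453125.
Error = 406.6875 − 286.453125 = 120.234375.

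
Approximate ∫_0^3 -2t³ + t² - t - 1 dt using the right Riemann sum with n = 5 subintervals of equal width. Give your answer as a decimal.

-54.84

Δt = (3 − 0)/5 = 0.6.
Right endpoints: 0.6, 1.2, 1.8, 2.4, 3.
f(0.6) = -1.672, f(1.2) = -4.216, f(1.8) = -11.224, f(2.4) = -25.288, f(3) = -49.
Sum = Δt · [f(0.6) + f(1.2) + f(1.8) + f(2.4) + f(3)].
Sum = -54.84.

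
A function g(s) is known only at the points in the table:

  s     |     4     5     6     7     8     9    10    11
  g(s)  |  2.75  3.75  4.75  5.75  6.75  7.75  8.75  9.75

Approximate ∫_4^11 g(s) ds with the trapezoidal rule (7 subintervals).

Δs = 1.
T_7 = (1/2)·[2.75 + 2·3.75 + 2·4.75 + 2·5.75 + 2·6.75 + 2·7.75 + 2·8.75 + 9.75] = 43.75.

43.75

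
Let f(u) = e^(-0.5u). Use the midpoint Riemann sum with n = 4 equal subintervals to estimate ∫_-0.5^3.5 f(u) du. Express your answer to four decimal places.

2.1975

Δu = (3.5 − (-0.5))/4 = 1.
Midpoints: 0, 1, 2, 3.
f(0) ≈ 1.0000, f(1) ≈ 0.6065, f(2) ≈ 0.3679, f(3) ≈ 0.2231.
Sum = Δu · [f(0) + f(1) + f(2) + f(3)].
Sum ≈ 2.1975.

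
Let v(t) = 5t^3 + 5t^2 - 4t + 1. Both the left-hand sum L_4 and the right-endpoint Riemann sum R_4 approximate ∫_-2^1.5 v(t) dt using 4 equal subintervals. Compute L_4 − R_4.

L_4 ≈ -2.08496.
R_4 ≈ 27.77441.
L_4 − R_4 = -29.859375.

-29.859375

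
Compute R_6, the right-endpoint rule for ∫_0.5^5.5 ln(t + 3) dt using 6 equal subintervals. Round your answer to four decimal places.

9.1659

Δt = (5.5 − 0.5)/6 = 5/6.
Right endpoints: 4/3, 13/6, 3, 23/6, 14/3, 5.5.
f(4/3) ≈ 1.4663, f(13/6) ≈ 1.6422, f(3) ≈ 1.7918, f(23/6) ≈ 1.9218, f(14/3) ≈ 2.0369, f(5.5) ≈ 2.1401.
Sum = Δt · [f(4/3) + f(13/6) + f(3) + ...].
Sum ≈ 9.1659.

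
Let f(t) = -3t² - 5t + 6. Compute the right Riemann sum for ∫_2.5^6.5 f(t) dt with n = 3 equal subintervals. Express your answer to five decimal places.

-413.88889

Δt = (6.5 − 2.5)/3 = 4/3.
Right endpoints: 23/6, 31/6, 6.5.
f(23/6) = -57.25, f(31/6) = -1199/12, f(6.5) = -153.25.
Sum = Δt · [f(23/6) + f(31/6) + f(6.5)].
Sum ≈ -413.88889.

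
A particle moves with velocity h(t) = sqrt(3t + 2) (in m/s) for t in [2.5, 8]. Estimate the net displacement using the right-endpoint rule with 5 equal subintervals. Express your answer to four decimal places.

Δt = (8 − 2.5)/5 = 1.1.
Right endpoints: 3.6, 4.7, 5.8, 6.9, 8.
h(3.6) ≈ 3.5777, h(4.7) ≈ 4.0125, h(5.8) ≈ 4.4045, h(6.9) ≈ 4.7645, h(8) ≈ 5.0990.
Sum = Δt · [h(3.6) + h(4.7) + h(5.8) + h(6.9) + h(8)].
Sum ≈ 24.0440.

24.0440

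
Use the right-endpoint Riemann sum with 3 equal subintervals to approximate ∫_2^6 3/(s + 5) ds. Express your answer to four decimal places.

Δs = (6 − 2)/3 = 4/3.
Right endpoints: 10/3, 14/3, 6.
f(10/3) = 0.36, f(14/3) = 9/29, f(6) = 3/11.
Sum = Δs · [f(10/3) + f(14/3) + f(6)].
Sum ≈ 1.2574.

1.2574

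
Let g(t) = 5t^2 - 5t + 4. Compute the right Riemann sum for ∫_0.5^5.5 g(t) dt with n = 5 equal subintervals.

288.75

Δt = (5.5 − 0.5)/5 = 1.
Right endpoints: 1.5, 2.5, 3.5, 4.5, 5.5.
g(1.5) = 7.75, g(2.5) = 22.75, g(3.5) = 47.75, g(4.5) = 82.75, g(5.5) = 127.75.
Sum = Δt · [g(1.5) + g(2.5) + g(3.5) + g(4.5) + g(5.5)].
Sum = 288.75.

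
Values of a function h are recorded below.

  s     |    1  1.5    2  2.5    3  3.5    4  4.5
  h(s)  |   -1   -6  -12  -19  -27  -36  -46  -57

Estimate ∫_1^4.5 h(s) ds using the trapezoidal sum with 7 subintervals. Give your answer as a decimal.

Δs = 0.5.
T_7 = (0.5/2)·[(-1) + 2·(-6) + 2·(-12) + 2·(-19) + 2·(-27) + 2·(-36) + 2·(-46) + (-57)] = -87.5.

-87.5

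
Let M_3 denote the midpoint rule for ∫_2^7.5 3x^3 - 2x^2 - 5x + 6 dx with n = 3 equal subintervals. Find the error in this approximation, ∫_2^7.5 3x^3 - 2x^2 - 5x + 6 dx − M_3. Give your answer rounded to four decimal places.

Exact integral: ∫_2^7.5 f(x) dx ≈ 1987.505208.
M_3 ≈ 1924.729456.
Error ≈ 1987.505208 − 1924.729456 ≈ 62.7758.

62.7758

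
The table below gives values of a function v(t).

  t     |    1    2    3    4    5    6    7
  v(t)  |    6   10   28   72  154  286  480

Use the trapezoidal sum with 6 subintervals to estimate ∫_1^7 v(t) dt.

793

Δt = 1.
T_6 = (1/2)·[6 + 2·10 + 2·28 + 2·72 + 2·154 + 2·286 + 480] = 793.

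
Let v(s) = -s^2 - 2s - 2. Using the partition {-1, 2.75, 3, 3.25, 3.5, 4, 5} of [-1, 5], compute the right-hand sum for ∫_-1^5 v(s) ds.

-120.8125

Subinterval widths: 3.75, 0.25, 0.25, 0.25, 0.5, 1.
Right endpoints: 2.75, 3, 3.25, 3.5, 4, 5.
v(2.75) = -15.0625, v(3) = -17, v(3.25) = -19.0625, v(3.5) = -21.25, v(4) = -26, v(5) = -37.
Sum = Σ Δs_i · v(s_i).
Sum = -120.8125.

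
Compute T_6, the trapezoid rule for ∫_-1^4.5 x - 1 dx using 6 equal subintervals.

4.125

Δx = (4.5 − (-1))/6 = 11/12.
f(-1) = -2, f(-1/12) = -13/12, f(5/6) = -1/6, f(1.75) = 0.75, f(8/3) = 5/3, f(43/12) = 31/12, f(4.5) = 3.5.
T_6 = (Δx/2)·[f(x_0) + 2f(x_1) + ... + 2f(x_{5}) + f(x_6)].
Sum = 4.125.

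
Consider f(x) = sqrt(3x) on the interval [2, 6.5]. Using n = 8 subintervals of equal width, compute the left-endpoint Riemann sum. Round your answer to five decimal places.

Δx = (6.5 − 2)/8 = 0.5625.
Left endpoints: 2, 2.5625, 3.125, 3.6875, 4.25, 4.8125, 5.375, 5.9375.
f(2) ≈ 2.44949, f(2.5625) ≈ 2.77263, f(3.125) ≈ 3.06186, f(3.6875) ≈ 3.32603, f(4.25) ≈ 3.57071, f(4.8125) ≈ 3.79967, f(5.375) ≈ 4.01559, f(5.9375) ≈ 4.22049.
Sum = Δx · [f(2) + f(2.5625) + f(3.125) + ...].
Sum ≈ 15.30927.

15.30927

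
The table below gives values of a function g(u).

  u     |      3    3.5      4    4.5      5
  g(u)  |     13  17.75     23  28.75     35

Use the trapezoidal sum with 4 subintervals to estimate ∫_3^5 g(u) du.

46.75

Δu = 0.5.
T_4 = (0.5/2)·[13 + 2·17.75 + 2·23 + 2·28.75 + 35] = 46.75.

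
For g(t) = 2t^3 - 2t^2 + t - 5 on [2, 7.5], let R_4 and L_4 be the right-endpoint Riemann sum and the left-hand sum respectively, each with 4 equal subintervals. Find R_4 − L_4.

R_4 ≈ 1843.68164.
L_4 ≈ 841.65039.
R_4 − L_4 = 1002.03125.

1002.03125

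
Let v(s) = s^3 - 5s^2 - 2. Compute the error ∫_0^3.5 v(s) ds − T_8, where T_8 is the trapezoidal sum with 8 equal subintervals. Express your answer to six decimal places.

-0.027913

Exact integral: ∫_0^3.5 v(s) ds ≈ -40.94270833.
T_8 ≈ -40.91479492.
Error ≈ -40.94270833 − (-40.91479492) ≈ -0.027913.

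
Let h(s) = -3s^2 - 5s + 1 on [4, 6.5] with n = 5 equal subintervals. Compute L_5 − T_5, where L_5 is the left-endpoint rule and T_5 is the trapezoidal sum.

22.8125

L_5 = -251.25.
T_5 = -274.0625.
L_5 − T_5 = 22.8125.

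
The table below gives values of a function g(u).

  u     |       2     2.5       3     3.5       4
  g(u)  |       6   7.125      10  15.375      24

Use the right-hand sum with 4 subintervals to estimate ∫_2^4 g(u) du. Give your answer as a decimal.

Δu = 0.5.
Sum = 0.5·[7.125 + 10 + 15.375 + 24] = 28.25.

28.25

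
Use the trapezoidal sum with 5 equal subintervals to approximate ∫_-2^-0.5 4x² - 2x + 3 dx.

18.84

Δx = (-0.5 − (-2))/5 = 0.3.
f(-2) = 23, f(-1.7) = 17.96, f(-1.4) = 13.64, f(-1.1) = 10.04, f(-0.8) = 7.16, f(-0.5) = 5.
T_5 = (Δx/2)·[f(x_0) + 2f(x_1) + ... + 2f(x_{4}) + f(x_5)].
Sum = 18.84.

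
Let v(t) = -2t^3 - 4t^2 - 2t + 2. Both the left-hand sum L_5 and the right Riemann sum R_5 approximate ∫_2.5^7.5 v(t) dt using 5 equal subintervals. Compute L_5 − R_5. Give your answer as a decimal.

1022.5

L_5 = -1661.25.
R_5 = -2683.75.
L_5 − R_5 = 1022.5.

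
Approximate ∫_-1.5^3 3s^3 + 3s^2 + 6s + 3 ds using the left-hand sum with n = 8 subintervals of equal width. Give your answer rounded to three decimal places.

Δs = (3 − (-1.5))/8 = 0.5625.
Left endpoints: -1.5, -0.9375, -0.375, 0.1875, 0.75, 1.3125, 1.875, 2.4375.
f(-1.5) = -9.375, f(-0.9375) = -10077/4096, f(-0.375) = 519/512, f(0.1875) = 17409/4096, f(0.75) = 10.453125, f(1.3125) = 93495/4096, f(1.875) = 22821/512, f(2.4375) = 323157/4096.
Sum = Δs · [f(-1.5) + f(-0.9375) + f(-0.375) + ...].
Sum ≈ 84.474.

84.474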